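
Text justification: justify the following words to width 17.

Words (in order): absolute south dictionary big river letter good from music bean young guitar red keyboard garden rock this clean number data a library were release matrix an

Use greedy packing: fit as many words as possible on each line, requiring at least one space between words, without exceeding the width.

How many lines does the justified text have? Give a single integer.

Answer: 10

Derivation:
Line 1: ['absolute', 'south'] (min_width=14, slack=3)
Line 2: ['dictionary', 'big'] (min_width=14, slack=3)
Line 3: ['river', 'letter', 'good'] (min_width=17, slack=0)
Line 4: ['from', 'music', 'bean'] (min_width=15, slack=2)
Line 5: ['young', 'guitar', 'red'] (min_width=16, slack=1)
Line 6: ['keyboard', 'garden'] (min_width=15, slack=2)
Line 7: ['rock', 'this', 'clean'] (min_width=15, slack=2)
Line 8: ['number', 'data', 'a'] (min_width=13, slack=4)
Line 9: ['library', 'were'] (min_width=12, slack=5)
Line 10: ['release', 'matrix', 'an'] (min_width=17, slack=0)
Total lines: 10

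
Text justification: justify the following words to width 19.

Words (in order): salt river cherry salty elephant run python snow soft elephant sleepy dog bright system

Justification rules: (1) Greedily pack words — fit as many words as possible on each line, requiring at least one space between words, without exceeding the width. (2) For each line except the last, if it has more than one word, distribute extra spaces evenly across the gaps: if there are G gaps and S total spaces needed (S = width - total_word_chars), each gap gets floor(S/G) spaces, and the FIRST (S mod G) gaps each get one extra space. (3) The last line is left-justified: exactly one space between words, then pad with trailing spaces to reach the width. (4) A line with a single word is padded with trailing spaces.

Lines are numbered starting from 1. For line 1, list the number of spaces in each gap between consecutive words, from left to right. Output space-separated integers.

Answer: 2 2

Derivation:
Line 1: ['salt', 'river', 'cherry'] (min_width=17, slack=2)
Line 2: ['salty', 'elephant', 'run'] (min_width=18, slack=1)
Line 3: ['python', 'snow', 'soft'] (min_width=16, slack=3)
Line 4: ['elephant', 'sleepy', 'dog'] (min_width=19, slack=0)
Line 5: ['bright', 'system'] (min_width=13, slack=6)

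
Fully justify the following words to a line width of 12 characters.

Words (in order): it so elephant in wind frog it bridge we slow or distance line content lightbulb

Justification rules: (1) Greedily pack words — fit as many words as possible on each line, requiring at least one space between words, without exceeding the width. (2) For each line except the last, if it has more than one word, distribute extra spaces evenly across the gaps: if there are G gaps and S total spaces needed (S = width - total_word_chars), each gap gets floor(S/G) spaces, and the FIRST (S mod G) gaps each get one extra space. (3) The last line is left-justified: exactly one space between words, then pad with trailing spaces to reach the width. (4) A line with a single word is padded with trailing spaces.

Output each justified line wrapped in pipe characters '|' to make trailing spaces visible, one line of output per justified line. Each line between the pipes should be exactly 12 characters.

Line 1: ['it', 'so'] (min_width=5, slack=7)
Line 2: ['elephant', 'in'] (min_width=11, slack=1)
Line 3: ['wind', 'frog', 'it'] (min_width=12, slack=0)
Line 4: ['bridge', 'we'] (min_width=9, slack=3)
Line 5: ['slow', 'or'] (min_width=7, slack=5)
Line 6: ['distance'] (min_width=8, slack=4)
Line 7: ['line', 'content'] (min_width=12, slack=0)
Line 8: ['lightbulb'] (min_width=9, slack=3)

Answer: |it        so|
|elephant  in|
|wind frog it|
|bridge    we|
|slow      or|
|distance    |
|line content|
|lightbulb   |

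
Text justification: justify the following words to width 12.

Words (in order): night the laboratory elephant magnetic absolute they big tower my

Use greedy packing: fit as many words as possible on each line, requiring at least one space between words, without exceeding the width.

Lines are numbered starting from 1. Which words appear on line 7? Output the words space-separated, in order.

Answer: tower my

Derivation:
Line 1: ['night', 'the'] (min_width=9, slack=3)
Line 2: ['laboratory'] (min_width=10, slack=2)
Line 3: ['elephant'] (min_width=8, slack=4)
Line 4: ['magnetic'] (min_width=8, slack=4)
Line 5: ['absolute'] (min_width=8, slack=4)
Line 6: ['they', 'big'] (min_width=8, slack=4)
Line 7: ['tower', 'my'] (min_width=8, slack=4)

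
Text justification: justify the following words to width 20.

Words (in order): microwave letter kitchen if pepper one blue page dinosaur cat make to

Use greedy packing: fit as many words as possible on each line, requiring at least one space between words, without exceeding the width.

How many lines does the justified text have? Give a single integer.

Answer: 4

Derivation:
Line 1: ['microwave', 'letter'] (min_width=16, slack=4)
Line 2: ['kitchen', 'if', 'pepper'] (min_width=17, slack=3)
Line 3: ['one', 'blue', 'page'] (min_width=13, slack=7)
Line 4: ['dinosaur', 'cat', 'make', 'to'] (min_width=20, slack=0)
Total lines: 4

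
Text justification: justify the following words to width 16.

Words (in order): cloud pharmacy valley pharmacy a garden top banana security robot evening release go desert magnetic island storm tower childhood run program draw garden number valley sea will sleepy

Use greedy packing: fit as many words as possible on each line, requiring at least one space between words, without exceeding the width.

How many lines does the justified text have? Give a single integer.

Answer: 13

Derivation:
Line 1: ['cloud', 'pharmacy'] (min_width=14, slack=2)
Line 2: ['valley', 'pharmacy'] (min_width=15, slack=1)
Line 3: ['a', 'garden', 'top'] (min_width=12, slack=4)
Line 4: ['banana', 'security'] (min_width=15, slack=1)
Line 5: ['robot', 'evening'] (min_width=13, slack=3)
Line 6: ['release', 'go'] (min_width=10, slack=6)
Line 7: ['desert', 'magnetic'] (min_width=15, slack=1)
Line 8: ['island', 'storm'] (min_width=12, slack=4)
Line 9: ['tower', 'childhood'] (min_width=15, slack=1)
Line 10: ['run', 'program', 'draw'] (min_width=16, slack=0)
Line 11: ['garden', 'number'] (min_width=13, slack=3)
Line 12: ['valley', 'sea', 'will'] (min_width=15, slack=1)
Line 13: ['sleepy'] (min_width=6, slack=10)
Total lines: 13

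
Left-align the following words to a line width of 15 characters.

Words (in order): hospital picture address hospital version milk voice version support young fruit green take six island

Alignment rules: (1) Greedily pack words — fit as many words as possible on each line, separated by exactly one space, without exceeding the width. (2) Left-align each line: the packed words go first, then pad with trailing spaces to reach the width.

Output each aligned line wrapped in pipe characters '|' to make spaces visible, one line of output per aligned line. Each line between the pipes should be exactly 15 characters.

Answer: |hospital       |
|picture address|
|hospital       |
|version milk   |
|voice version  |
|support young  |
|fruit green    |
|take six island|

Derivation:
Line 1: ['hospital'] (min_width=8, slack=7)
Line 2: ['picture', 'address'] (min_width=15, slack=0)
Line 3: ['hospital'] (min_width=8, slack=7)
Line 4: ['version', 'milk'] (min_width=12, slack=3)
Line 5: ['voice', 'version'] (min_width=13, slack=2)
Line 6: ['support', 'young'] (min_width=13, slack=2)
Line 7: ['fruit', 'green'] (min_width=11, slack=4)
Line 8: ['take', 'six', 'island'] (min_width=15, slack=0)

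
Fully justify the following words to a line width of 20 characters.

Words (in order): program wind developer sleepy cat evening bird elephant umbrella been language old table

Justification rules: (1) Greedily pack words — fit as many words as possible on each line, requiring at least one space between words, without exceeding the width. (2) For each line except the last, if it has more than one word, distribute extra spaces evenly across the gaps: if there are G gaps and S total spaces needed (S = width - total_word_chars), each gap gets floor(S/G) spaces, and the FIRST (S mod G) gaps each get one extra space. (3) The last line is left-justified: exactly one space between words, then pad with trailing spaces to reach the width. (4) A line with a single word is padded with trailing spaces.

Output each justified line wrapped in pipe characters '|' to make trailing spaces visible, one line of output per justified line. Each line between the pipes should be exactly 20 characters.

Line 1: ['program', 'wind'] (min_width=12, slack=8)
Line 2: ['developer', 'sleepy', 'cat'] (min_width=20, slack=0)
Line 3: ['evening', 'bird'] (min_width=12, slack=8)
Line 4: ['elephant', 'umbrella'] (min_width=17, slack=3)
Line 5: ['been', 'language', 'old'] (min_width=17, slack=3)
Line 6: ['table'] (min_width=5, slack=15)

Answer: |program         wind|
|developer sleepy cat|
|evening         bird|
|elephant    umbrella|
|been   language  old|
|table               |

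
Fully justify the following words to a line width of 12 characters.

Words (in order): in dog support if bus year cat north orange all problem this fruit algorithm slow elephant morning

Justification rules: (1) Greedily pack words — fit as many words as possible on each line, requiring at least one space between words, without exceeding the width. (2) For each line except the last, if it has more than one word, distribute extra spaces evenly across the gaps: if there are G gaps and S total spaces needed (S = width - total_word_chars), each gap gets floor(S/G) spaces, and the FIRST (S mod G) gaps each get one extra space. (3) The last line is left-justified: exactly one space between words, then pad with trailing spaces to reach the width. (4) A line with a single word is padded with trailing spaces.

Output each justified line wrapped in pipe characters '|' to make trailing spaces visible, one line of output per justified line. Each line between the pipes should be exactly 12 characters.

Answer: |in       dog|
|support   if|
|bus year cat|
|north orange|
|all  problem|
|this   fruit|
|algorithm   |
|slow        |
|elephant    |
|morning     |

Derivation:
Line 1: ['in', 'dog'] (min_width=6, slack=6)
Line 2: ['support', 'if'] (min_width=10, slack=2)
Line 3: ['bus', 'year', 'cat'] (min_width=12, slack=0)
Line 4: ['north', 'orange'] (min_width=12, slack=0)
Line 5: ['all', 'problem'] (min_width=11, slack=1)
Line 6: ['this', 'fruit'] (min_width=10, slack=2)
Line 7: ['algorithm'] (min_width=9, slack=3)
Line 8: ['slow'] (min_width=4, slack=8)
Line 9: ['elephant'] (min_width=8, slack=4)
Line 10: ['morning'] (min_width=7, slack=5)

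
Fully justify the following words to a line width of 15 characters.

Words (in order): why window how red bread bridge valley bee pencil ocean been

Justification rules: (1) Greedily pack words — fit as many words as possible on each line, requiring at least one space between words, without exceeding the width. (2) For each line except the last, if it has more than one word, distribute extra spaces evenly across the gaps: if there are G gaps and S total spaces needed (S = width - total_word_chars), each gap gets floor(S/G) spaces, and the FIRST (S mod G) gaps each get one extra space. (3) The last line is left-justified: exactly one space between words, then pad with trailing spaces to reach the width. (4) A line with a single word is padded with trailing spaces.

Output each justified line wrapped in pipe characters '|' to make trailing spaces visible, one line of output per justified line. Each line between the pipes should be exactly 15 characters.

Answer: |why  window how|
|red       bread|
|bridge   valley|
|bee      pencil|
|ocean been     |

Derivation:
Line 1: ['why', 'window', 'how'] (min_width=14, slack=1)
Line 2: ['red', 'bread'] (min_width=9, slack=6)
Line 3: ['bridge', 'valley'] (min_width=13, slack=2)
Line 4: ['bee', 'pencil'] (min_width=10, slack=5)
Line 5: ['ocean', 'been'] (min_width=10, slack=5)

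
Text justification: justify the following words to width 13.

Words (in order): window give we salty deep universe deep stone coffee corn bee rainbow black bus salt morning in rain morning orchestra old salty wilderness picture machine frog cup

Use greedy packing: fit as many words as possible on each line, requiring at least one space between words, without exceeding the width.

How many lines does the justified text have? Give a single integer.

Line 1: ['window', 'give'] (min_width=11, slack=2)
Line 2: ['we', 'salty', 'deep'] (min_width=13, slack=0)
Line 3: ['universe', 'deep'] (min_width=13, slack=0)
Line 4: ['stone', 'coffee'] (min_width=12, slack=1)
Line 5: ['corn', 'bee'] (min_width=8, slack=5)
Line 6: ['rainbow', 'black'] (min_width=13, slack=0)
Line 7: ['bus', 'salt'] (min_width=8, slack=5)
Line 8: ['morning', 'in'] (min_width=10, slack=3)
Line 9: ['rain', 'morning'] (min_width=12, slack=1)
Line 10: ['orchestra', 'old'] (min_width=13, slack=0)
Line 11: ['salty'] (min_width=5, slack=8)
Line 12: ['wilderness'] (min_width=10, slack=3)
Line 13: ['picture'] (min_width=7, slack=6)
Line 14: ['machine', 'frog'] (min_width=12, slack=1)
Line 15: ['cup'] (min_width=3, slack=10)
Total lines: 15

Answer: 15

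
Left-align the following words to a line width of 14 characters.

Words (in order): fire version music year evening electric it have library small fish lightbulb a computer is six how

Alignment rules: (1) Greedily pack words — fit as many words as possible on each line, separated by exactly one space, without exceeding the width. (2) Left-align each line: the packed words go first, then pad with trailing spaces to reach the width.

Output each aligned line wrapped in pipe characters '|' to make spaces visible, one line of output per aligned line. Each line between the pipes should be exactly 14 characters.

Answer: |fire version  |
|music year    |
|evening       |
|electric it   |
|have library  |
|small fish    |
|lightbulb a   |
|computer is   |
|six how       |

Derivation:
Line 1: ['fire', 'version'] (min_width=12, slack=2)
Line 2: ['music', 'year'] (min_width=10, slack=4)
Line 3: ['evening'] (min_width=7, slack=7)
Line 4: ['electric', 'it'] (min_width=11, slack=3)
Line 5: ['have', 'library'] (min_width=12, slack=2)
Line 6: ['small', 'fish'] (min_width=10, slack=4)
Line 7: ['lightbulb', 'a'] (min_width=11, slack=3)
Line 8: ['computer', 'is'] (min_width=11, slack=3)
Line 9: ['six', 'how'] (min_width=7, slack=7)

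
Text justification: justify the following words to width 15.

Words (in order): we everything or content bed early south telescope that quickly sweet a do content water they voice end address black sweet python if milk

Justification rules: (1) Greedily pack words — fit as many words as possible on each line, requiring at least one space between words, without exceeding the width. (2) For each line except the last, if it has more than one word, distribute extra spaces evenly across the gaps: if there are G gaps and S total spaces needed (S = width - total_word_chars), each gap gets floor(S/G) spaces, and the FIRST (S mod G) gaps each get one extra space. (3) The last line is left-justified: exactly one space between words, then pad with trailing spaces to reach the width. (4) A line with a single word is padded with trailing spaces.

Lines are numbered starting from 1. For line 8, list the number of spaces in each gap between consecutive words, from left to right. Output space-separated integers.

Answer: 7

Derivation:
Line 1: ['we', 'everything'] (min_width=13, slack=2)
Line 2: ['or', 'content', 'bed'] (min_width=14, slack=1)
Line 3: ['early', 'south'] (min_width=11, slack=4)
Line 4: ['telescope', 'that'] (min_width=14, slack=1)
Line 5: ['quickly', 'sweet', 'a'] (min_width=15, slack=0)
Line 6: ['do', 'content'] (min_width=10, slack=5)
Line 7: ['water', 'they'] (min_width=10, slack=5)
Line 8: ['voice', 'end'] (min_width=9, slack=6)
Line 9: ['address', 'black'] (min_width=13, slack=2)
Line 10: ['sweet', 'python', 'if'] (min_width=15, slack=0)
Line 11: ['milk'] (min_width=4, slack=11)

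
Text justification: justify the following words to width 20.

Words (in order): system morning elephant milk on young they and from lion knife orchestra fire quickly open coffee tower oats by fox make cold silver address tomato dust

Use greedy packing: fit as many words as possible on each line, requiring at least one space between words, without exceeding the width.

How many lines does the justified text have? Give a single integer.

Answer: 8

Derivation:
Line 1: ['system', 'morning'] (min_width=14, slack=6)
Line 2: ['elephant', 'milk', 'on'] (min_width=16, slack=4)
Line 3: ['young', 'they', 'and', 'from'] (min_width=19, slack=1)
Line 4: ['lion', 'knife', 'orchestra'] (min_width=20, slack=0)
Line 5: ['fire', 'quickly', 'open'] (min_width=17, slack=3)
Line 6: ['coffee', 'tower', 'oats', 'by'] (min_width=20, slack=0)
Line 7: ['fox', 'make', 'cold', 'silver'] (min_width=20, slack=0)
Line 8: ['address', 'tomato', 'dust'] (min_width=19, slack=1)
Total lines: 8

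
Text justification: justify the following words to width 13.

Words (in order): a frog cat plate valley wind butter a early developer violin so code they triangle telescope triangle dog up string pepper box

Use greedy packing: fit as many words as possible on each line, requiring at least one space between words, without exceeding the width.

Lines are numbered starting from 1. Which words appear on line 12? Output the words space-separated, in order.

Line 1: ['a', 'frog', 'cat'] (min_width=10, slack=3)
Line 2: ['plate', 'valley'] (min_width=12, slack=1)
Line 3: ['wind', 'butter', 'a'] (min_width=13, slack=0)
Line 4: ['early'] (min_width=5, slack=8)
Line 5: ['developer'] (min_width=9, slack=4)
Line 6: ['violin', 'so'] (min_width=9, slack=4)
Line 7: ['code', 'they'] (min_width=9, slack=4)
Line 8: ['triangle'] (min_width=8, slack=5)
Line 9: ['telescope'] (min_width=9, slack=4)
Line 10: ['triangle', 'dog'] (min_width=12, slack=1)
Line 11: ['up', 'string'] (min_width=9, slack=4)
Line 12: ['pepper', 'box'] (min_width=10, slack=3)

Answer: pepper box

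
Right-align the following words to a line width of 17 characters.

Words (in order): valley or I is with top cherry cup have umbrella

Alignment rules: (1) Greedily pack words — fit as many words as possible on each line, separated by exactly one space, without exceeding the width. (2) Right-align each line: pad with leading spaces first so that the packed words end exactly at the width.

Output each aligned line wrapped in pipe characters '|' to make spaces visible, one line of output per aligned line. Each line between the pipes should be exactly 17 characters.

Answer: |   valley or I is|
|  with top cherry|
|cup have umbrella|

Derivation:
Line 1: ['valley', 'or', 'I', 'is'] (min_width=14, slack=3)
Line 2: ['with', 'top', 'cherry'] (min_width=15, slack=2)
Line 3: ['cup', 'have', 'umbrella'] (min_width=17, slack=0)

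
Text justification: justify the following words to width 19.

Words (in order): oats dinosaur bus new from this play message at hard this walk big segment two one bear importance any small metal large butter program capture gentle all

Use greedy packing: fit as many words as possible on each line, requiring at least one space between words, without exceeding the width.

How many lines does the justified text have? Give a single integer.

Answer: 9

Derivation:
Line 1: ['oats', 'dinosaur', 'bus'] (min_width=17, slack=2)
Line 2: ['new', 'from', 'this', 'play'] (min_width=18, slack=1)
Line 3: ['message', 'at', 'hard'] (min_width=15, slack=4)
Line 4: ['this', 'walk', 'big'] (min_width=13, slack=6)
Line 5: ['segment', 'two', 'one'] (min_width=15, slack=4)
Line 6: ['bear', 'importance', 'any'] (min_width=19, slack=0)
Line 7: ['small', 'metal', 'large'] (min_width=17, slack=2)
Line 8: ['butter', 'program'] (min_width=14, slack=5)
Line 9: ['capture', 'gentle', 'all'] (min_width=18, slack=1)
Total lines: 9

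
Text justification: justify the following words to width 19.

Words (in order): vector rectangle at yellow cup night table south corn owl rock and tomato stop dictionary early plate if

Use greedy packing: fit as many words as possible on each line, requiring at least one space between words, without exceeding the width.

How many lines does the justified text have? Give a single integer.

Line 1: ['vector', 'rectangle', 'at'] (min_width=19, slack=0)
Line 2: ['yellow', 'cup', 'night'] (min_width=16, slack=3)
Line 3: ['table', 'south', 'corn'] (min_width=16, slack=3)
Line 4: ['owl', 'rock', 'and', 'tomato'] (min_width=19, slack=0)
Line 5: ['stop', 'dictionary'] (min_width=15, slack=4)
Line 6: ['early', 'plate', 'if'] (min_width=14, slack=5)
Total lines: 6

Answer: 6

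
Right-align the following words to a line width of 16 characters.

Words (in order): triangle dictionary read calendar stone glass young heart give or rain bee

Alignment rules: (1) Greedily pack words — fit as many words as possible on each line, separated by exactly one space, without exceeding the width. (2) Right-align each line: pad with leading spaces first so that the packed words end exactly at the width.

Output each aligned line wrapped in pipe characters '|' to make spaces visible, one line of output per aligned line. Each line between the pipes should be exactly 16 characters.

Line 1: ['triangle'] (min_width=8, slack=8)
Line 2: ['dictionary', 'read'] (min_width=15, slack=1)
Line 3: ['calendar', 'stone'] (min_width=14, slack=2)
Line 4: ['glass', 'young'] (min_width=11, slack=5)
Line 5: ['heart', 'give', 'or'] (min_width=13, slack=3)
Line 6: ['rain', 'bee'] (min_width=8, slack=8)

Answer: |        triangle|
| dictionary read|
|  calendar stone|
|     glass young|
|   heart give or|
|        rain bee|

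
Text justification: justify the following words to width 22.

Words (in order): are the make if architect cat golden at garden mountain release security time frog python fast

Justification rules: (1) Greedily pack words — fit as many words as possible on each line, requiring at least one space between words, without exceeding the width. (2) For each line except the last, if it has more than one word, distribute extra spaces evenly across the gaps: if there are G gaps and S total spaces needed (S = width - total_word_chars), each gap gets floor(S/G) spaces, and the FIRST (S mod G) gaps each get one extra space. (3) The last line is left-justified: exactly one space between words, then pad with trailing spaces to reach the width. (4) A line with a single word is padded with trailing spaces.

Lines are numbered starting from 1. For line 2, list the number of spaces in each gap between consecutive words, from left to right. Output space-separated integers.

Answer: 2 2

Derivation:
Line 1: ['are', 'the', 'make', 'if'] (min_width=15, slack=7)
Line 2: ['architect', 'cat', 'golden'] (min_width=20, slack=2)
Line 3: ['at', 'garden', 'mountain'] (min_width=18, slack=4)
Line 4: ['release', 'security', 'time'] (min_width=21, slack=1)
Line 5: ['frog', 'python', 'fast'] (min_width=16, slack=6)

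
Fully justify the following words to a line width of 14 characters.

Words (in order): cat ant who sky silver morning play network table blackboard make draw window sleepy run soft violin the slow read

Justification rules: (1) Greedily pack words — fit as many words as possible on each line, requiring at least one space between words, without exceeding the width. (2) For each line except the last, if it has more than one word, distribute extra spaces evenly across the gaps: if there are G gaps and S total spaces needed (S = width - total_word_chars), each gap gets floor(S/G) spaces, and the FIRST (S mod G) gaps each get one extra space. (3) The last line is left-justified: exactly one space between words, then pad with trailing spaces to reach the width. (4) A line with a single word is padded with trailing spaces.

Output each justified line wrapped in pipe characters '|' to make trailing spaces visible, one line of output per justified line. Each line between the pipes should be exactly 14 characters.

Answer: |cat   ant  who|
|sky     silver|
|morning   play|
|network  table|
|blackboard    |
|make      draw|
|window  sleepy|
|run       soft|
|violin     the|
|slow read     |

Derivation:
Line 1: ['cat', 'ant', 'who'] (min_width=11, slack=3)
Line 2: ['sky', 'silver'] (min_width=10, slack=4)
Line 3: ['morning', 'play'] (min_width=12, slack=2)
Line 4: ['network', 'table'] (min_width=13, slack=1)
Line 5: ['blackboard'] (min_width=10, slack=4)
Line 6: ['make', 'draw'] (min_width=9, slack=5)
Line 7: ['window', 'sleepy'] (min_width=13, slack=1)
Line 8: ['run', 'soft'] (min_width=8, slack=6)
Line 9: ['violin', 'the'] (min_width=10, slack=4)
Line 10: ['slow', 'read'] (min_width=9, slack=5)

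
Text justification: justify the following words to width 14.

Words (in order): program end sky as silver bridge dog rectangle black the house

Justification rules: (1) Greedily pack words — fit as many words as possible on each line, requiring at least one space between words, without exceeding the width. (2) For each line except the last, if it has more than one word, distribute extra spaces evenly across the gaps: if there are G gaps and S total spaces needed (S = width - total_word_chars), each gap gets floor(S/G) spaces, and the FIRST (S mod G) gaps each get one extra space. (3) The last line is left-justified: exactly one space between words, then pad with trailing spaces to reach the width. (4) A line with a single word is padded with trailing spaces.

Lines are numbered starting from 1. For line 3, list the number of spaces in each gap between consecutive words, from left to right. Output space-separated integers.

Line 1: ['program', 'end'] (min_width=11, slack=3)
Line 2: ['sky', 'as', 'silver'] (min_width=13, slack=1)
Line 3: ['bridge', 'dog'] (min_width=10, slack=4)
Line 4: ['rectangle'] (min_width=9, slack=5)
Line 5: ['black', 'the'] (min_width=9, slack=5)
Line 6: ['house'] (min_width=5, slack=9)

Answer: 5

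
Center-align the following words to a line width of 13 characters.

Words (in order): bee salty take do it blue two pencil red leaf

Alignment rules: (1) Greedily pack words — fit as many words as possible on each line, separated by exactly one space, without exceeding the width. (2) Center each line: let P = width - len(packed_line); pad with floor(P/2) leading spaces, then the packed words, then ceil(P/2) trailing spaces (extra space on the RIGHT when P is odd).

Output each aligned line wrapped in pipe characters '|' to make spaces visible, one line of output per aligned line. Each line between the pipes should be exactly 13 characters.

Answer: |  bee salty  |
| take do it  |
|  blue two   |
| pencil red  |
|    leaf     |

Derivation:
Line 1: ['bee', 'salty'] (min_width=9, slack=4)
Line 2: ['take', 'do', 'it'] (min_width=10, slack=3)
Line 3: ['blue', 'two'] (min_width=8, slack=5)
Line 4: ['pencil', 'red'] (min_width=10, slack=3)
Line 5: ['leaf'] (min_width=4, slack=9)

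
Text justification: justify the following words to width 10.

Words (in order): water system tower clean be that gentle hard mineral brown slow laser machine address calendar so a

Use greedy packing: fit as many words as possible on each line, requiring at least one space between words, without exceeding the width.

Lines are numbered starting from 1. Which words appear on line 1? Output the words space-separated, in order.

Answer: water

Derivation:
Line 1: ['water'] (min_width=5, slack=5)
Line 2: ['system'] (min_width=6, slack=4)
Line 3: ['tower'] (min_width=5, slack=5)
Line 4: ['clean', 'be'] (min_width=8, slack=2)
Line 5: ['that'] (min_width=4, slack=6)
Line 6: ['gentle'] (min_width=6, slack=4)
Line 7: ['hard'] (min_width=4, slack=6)
Line 8: ['mineral'] (min_width=7, slack=3)
Line 9: ['brown', 'slow'] (min_width=10, slack=0)
Line 10: ['laser'] (min_width=5, slack=5)
Line 11: ['machine'] (min_width=7, slack=3)
Line 12: ['address'] (min_width=7, slack=3)
Line 13: ['calendar'] (min_width=8, slack=2)
Line 14: ['so', 'a'] (min_width=4, slack=6)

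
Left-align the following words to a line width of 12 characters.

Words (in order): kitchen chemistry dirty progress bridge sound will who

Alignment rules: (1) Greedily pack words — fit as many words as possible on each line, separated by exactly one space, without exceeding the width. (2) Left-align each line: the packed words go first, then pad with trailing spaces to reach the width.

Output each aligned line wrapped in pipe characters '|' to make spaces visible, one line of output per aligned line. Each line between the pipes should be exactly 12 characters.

Answer: |kitchen     |
|chemistry   |
|dirty       |
|progress    |
|bridge sound|
|will who    |

Derivation:
Line 1: ['kitchen'] (min_width=7, slack=5)
Line 2: ['chemistry'] (min_width=9, slack=3)
Line 3: ['dirty'] (min_width=5, slack=7)
Line 4: ['progress'] (min_width=8, slack=4)
Line 5: ['bridge', 'sound'] (min_width=12, slack=0)
Line 6: ['will', 'who'] (min_width=8, slack=4)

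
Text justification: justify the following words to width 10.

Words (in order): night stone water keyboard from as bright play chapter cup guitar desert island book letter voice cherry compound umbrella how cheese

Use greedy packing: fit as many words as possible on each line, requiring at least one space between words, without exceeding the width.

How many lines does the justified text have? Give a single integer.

Answer: 18

Derivation:
Line 1: ['night'] (min_width=5, slack=5)
Line 2: ['stone'] (min_width=5, slack=5)
Line 3: ['water'] (min_width=5, slack=5)
Line 4: ['keyboard'] (min_width=8, slack=2)
Line 5: ['from', 'as'] (min_width=7, slack=3)
Line 6: ['bright'] (min_width=6, slack=4)
Line 7: ['play'] (min_width=4, slack=6)
Line 8: ['chapter'] (min_width=7, slack=3)
Line 9: ['cup', 'guitar'] (min_width=10, slack=0)
Line 10: ['desert'] (min_width=6, slack=4)
Line 11: ['island'] (min_width=6, slack=4)
Line 12: ['book'] (min_width=4, slack=6)
Line 13: ['letter'] (min_width=6, slack=4)
Line 14: ['voice'] (min_width=5, slack=5)
Line 15: ['cherry'] (min_width=6, slack=4)
Line 16: ['compound'] (min_width=8, slack=2)
Line 17: ['umbrella'] (min_width=8, slack=2)
Line 18: ['how', 'cheese'] (min_width=10, slack=0)
Total lines: 18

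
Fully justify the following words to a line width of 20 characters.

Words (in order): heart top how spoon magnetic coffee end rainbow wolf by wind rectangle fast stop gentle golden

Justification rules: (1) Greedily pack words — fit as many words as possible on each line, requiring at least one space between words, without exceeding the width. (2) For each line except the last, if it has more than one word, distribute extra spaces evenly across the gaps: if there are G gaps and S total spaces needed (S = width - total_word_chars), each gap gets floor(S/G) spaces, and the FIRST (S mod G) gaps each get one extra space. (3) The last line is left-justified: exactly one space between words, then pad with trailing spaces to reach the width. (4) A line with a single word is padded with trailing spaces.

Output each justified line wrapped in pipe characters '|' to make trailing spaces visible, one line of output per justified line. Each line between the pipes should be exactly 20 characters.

Answer: |heart  top how spoon|
|magnetic  coffee end|
|rainbow wolf by wind|
|rectangle  fast stop|
|gentle golden       |

Derivation:
Line 1: ['heart', 'top', 'how', 'spoon'] (min_width=19, slack=1)
Line 2: ['magnetic', 'coffee', 'end'] (min_width=19, slack=1)
Line 3: ['rainbow', 'wolf', 'by', 'wind'] (min_width=20, slack=0)
Line 4: ['rectangle', 'fast', 'stop'] (min_width=19, slack=1)
Line 5: ['gentle', 'golden'] (min_width=13, slack=7)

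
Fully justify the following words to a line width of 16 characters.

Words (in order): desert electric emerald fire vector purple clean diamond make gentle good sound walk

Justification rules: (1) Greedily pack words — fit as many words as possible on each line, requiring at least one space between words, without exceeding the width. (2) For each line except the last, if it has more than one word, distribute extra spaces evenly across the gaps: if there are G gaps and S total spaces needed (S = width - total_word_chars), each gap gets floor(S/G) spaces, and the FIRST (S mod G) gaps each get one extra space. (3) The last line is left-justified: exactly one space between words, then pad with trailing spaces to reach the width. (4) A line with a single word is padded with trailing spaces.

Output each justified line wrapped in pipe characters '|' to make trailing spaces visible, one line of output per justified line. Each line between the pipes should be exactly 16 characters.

Line 1: ['desert', 'electric'] (min_width=15, slack=1)
Line 2: ['emerald', 'fire'] (min_width=12, slack=4)
Line 3: ['vector', 'purple'] (min_width=13, slack=3)
Line 4: ['clean', 'diamond'] (min_width=13, slack=3)
Line 5: ['make', 'gentle', 'good'] (min_width=16, slack=0)
Line 6: ['sound', 'walk'] (min_width=10, slack=6)

Answer: |desert  electric|
|emerald     fire|
|vector    purple|
|clean    diamond|
|make gentle good|
|sound walk      |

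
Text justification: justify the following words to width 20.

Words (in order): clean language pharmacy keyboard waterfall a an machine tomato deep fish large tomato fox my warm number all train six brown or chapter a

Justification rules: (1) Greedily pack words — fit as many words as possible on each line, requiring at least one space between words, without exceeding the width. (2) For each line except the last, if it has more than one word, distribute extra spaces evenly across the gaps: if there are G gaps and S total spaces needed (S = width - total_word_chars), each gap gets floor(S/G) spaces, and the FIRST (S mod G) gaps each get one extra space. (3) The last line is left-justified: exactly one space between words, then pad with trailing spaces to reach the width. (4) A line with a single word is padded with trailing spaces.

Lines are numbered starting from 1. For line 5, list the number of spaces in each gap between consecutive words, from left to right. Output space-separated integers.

Line 1: ['clean', 'language'] (min_width=14, slack=6)
Line 2: ['pharmacy', 'keyboard'] (min_width=17, slack=3)
Line 3: ['waterfall', 'a', 'an'] (min_width=14, slack=6)
Line 4: ['machine', 'tomato', 'deep'] (min_width=19, slack=1)
Line 5: ['fish', 'large', 'tomato'] (min_width=17, slack=3)
Line 6: ['fox', 'my', 'warm', 'number'] (min_width=18, slack=2)
Line 7: ['all', 'train', 'six', 'brown'] (min_width=19, slack=1)
Line 8: ['or', 'chapter', 'a'] (min_width=12, slack=8)

Answer: 3 2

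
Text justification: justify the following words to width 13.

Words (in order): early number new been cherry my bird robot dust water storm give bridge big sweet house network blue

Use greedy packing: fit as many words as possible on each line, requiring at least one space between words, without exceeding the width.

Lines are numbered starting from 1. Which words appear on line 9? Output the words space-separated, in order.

Answer: network blue

Derivation:
Line 1: ['early', 'number'] (min_width=12, slack=1)
Line 2: ['new', 'been'] (min_width=8, slack=5)
Line 3: ['cherry', 'my'] (min_width=9, slack=4)
Line 4: ['bird', 'robot'] (min_width=10, slack=3)
Line 5: ['dust', 'water'] (min_width=10, slack=3)
Line 6: ['storm', 'give'] (min_width=10, slack=3)
Line 7: ['bridge', 'big'] (min_width=10, slack=3)
Line 8: ['sweet', 'house'] (min_width=11, slack=2)
Line 9: ['network', 'blue'] (min_width=12, slack=1)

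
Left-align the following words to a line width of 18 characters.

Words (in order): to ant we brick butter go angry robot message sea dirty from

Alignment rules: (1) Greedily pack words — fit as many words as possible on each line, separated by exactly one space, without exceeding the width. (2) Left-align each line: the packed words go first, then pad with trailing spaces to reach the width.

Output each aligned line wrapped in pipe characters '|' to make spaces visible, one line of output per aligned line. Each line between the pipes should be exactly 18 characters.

Line 1: ['to', 'ant', 'we', 'brick'] (min_width=15, slack=3)
Line 2: ['butter', 'go', 'angry'] (min_width=15, slack=3)
Line 3: ['robot', 'message', 'sea'] (min_width=17, slack=1)
Line 4: ['dirty', 'from'] (min_width=10, slack=8)

Answer: |to ant we brick   |
|butter go angry   |
|robot message sea |
|dirty from        |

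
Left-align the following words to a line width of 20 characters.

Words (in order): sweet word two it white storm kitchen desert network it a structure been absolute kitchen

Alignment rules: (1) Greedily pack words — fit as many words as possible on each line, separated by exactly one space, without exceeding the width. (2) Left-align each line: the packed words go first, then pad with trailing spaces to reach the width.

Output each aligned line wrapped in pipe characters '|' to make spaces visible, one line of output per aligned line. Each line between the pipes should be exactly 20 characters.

Line 1: ['sweet', 'word', 'two', 'it'] (min_width=17, slack=3)
Line 2: ['white', 'storm', 'kitchen'] (min_width=19, slack=1)
Line 3: ['desert', 'network', 'it', 'a'] (min_width=19, slack=1)
Line 4: ['structure', 'been'] (min_width=14, slack=6)
Line 5: ['absolute', 'kitchen'] (min_width=16, slack=4)

Answer: |sweet word two it   |
|white storm kitchen |
|desert network it a |
|structure been      |
|absolute kitchen    |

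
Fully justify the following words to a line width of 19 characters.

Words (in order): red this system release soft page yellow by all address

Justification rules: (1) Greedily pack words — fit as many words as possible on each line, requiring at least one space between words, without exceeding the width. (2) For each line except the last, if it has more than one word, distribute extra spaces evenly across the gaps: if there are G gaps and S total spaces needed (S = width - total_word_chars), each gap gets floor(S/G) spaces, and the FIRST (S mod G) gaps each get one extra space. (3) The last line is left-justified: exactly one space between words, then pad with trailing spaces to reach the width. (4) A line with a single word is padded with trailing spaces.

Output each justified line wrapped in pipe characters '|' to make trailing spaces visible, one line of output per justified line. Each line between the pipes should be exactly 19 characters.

Line 1: ['red', 'this', 'system'] (min_width=15, slack=4)
Line 2: ['release', 'soft', 'page'] (min_width=17, slack=2)
Line 3: ['yellow', 'by', 'all'] (min_width=13, slack=6)
Line 4: ['address'] (min_width=7, slack=12)

Answer: |red   this   system|
|release  soft  page|
|yellow    by    all|
|address            |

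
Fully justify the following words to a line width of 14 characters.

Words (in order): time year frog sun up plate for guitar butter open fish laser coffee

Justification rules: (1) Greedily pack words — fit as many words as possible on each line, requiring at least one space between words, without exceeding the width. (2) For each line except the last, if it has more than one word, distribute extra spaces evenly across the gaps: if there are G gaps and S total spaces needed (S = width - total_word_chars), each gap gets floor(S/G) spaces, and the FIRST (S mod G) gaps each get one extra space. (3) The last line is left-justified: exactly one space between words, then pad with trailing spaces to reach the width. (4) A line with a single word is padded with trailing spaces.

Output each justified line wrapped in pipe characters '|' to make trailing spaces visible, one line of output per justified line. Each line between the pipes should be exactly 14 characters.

Line 1: ['time', 'year', 'frog'] (min_width=14, slack=0)
Line 2: ['sun', 'up', 'plate'] (min_width=12, slack=2)
Line 3: ['for', 'guitar'] (min_width=10, slack=4)
Line 4: ['butter', 'open'] (min_width=11, slack=3)
Line 5: ['fish', 'laser'] (min_width=10, slack=4)
Line 6: ['coffee'] (min_width=6, slack=8)

Answer: |time year frog|
|sun  up  plate|
|for     guitar|
|butter    open|
|fish     laser|
|coffee        |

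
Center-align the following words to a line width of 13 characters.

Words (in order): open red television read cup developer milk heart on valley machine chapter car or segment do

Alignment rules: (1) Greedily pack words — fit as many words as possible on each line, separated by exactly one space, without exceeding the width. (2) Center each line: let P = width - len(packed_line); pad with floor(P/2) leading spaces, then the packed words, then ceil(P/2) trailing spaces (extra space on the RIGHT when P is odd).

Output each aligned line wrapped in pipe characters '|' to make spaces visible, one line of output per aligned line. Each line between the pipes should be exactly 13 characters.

Line 1: ['open', 'red'] (min_width=8, slack=5)
Line 2: ['television'] (min_width=10, slack=3)
Line 3: ['read', 'cup'] (min_width=8, slack=5)
Line 4: ['developer'] (min_width=9, slack=4)
Line 5: ['milk', 'heart', 'on'] (min_width=13, slack=0)
Line 6: ['valley'] (min_width=6, slack=7)
Line 7: ['machine'] (min_width=7, slack=6)
Line 8: ['chapter', 'car'] (min_width=11, slack=2)
Line 9: ['or', 'segment', 'do'] (min_width=13, slack=0)

Answer: |  open red   |
| television  |
|  read cup   |
|  developer  |
|milk heart on|
|   valley    |
|   machine   |
| chapter car |
|or segment do|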